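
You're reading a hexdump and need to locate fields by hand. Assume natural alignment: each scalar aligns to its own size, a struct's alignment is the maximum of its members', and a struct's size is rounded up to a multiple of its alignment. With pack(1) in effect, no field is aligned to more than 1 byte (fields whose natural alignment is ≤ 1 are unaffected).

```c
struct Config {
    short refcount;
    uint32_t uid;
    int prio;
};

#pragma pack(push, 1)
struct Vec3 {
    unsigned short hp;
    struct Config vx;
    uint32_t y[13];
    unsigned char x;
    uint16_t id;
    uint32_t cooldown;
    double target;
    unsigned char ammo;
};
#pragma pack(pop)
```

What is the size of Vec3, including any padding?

82

Config: @0: refcount [2B, align 2] → 2; +2 pad (align 4); @4: uid [4B, align 4] → 8; @8: prio [4B, align 4] → 12; size 12, align 4
@0: hp [2B, align 1] → 2
@2: vx [12B, align 1] → 14
@14: y [52B, align 1] → 66
@66: x [1B, align 1] → 67
@67: id [2B, align 1] → 69
@69: cooldown [4B, align 1] → 73
@73: target [8B, align 1] → 81
@81: ammo [1B, align 1] → 82
size 82, align 1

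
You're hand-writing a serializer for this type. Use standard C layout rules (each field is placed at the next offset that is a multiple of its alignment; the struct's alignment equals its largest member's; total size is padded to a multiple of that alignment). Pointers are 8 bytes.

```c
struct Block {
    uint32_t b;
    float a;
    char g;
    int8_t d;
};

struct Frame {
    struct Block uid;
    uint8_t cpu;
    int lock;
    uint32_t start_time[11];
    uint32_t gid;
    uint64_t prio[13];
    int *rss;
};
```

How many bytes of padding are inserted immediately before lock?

Block: 0..4  b  (4B, 4-aligned); 4..8  a  (4B, 4-aligned); 8..9  g  (1B, 1-aligned); 9..10  d  (1B, 1-aligned); 10..12  -- tail padding (2B); sizeof = 12, alignof = 4
0..12  uid  (12B, 4-aligned)
12..13  cpu  (1B, 1-aligned)
13..16  -- padding (3B)
16..20  lock  (4B, 4-aligned)

3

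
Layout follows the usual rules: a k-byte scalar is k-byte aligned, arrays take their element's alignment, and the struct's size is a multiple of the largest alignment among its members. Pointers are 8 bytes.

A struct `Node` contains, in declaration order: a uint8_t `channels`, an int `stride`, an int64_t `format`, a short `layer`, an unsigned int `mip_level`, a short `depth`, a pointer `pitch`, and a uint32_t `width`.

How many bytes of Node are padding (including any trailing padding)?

channels at 0 (size 1, align 1) → ends 1
pad 3 to align 4 for stride
stride at 4 (size 4, align 4) → ends 8
format at 8 (size 8, align 8) → ends 16
layer at 16 (size 2, align 2) → ends 18
pad 2 to align 4 for mip_level
mip_level at 20 (size 4, align 4) → ends 24
depth at 24 (size 2, align 2) → ends 26
pad 6 to align 8 for pitch
pitch at 32 (size 8, align 8) → ends 40
width at 40 (size 4, align 4) → ends 44
tail pad 4 to reach multiple of 8
total 48 bytes, alignment 8
data bytes 33, size 48 → padding 15

15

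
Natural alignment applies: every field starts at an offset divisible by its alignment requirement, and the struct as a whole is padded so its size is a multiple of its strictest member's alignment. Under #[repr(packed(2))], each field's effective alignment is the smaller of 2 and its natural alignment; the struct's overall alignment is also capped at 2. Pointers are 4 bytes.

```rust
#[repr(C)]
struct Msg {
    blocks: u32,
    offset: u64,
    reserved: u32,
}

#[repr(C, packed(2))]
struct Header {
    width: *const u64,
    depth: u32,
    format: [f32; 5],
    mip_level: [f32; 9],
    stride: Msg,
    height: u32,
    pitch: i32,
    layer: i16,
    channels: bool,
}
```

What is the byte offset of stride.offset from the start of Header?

Msg: blocks at 0 (size 4, align 4) → ends 4; pad 4 to align 8 for offset; offset at 8 (size 8, align 8) → ends 16; reserved at 16 (size 4, align 4) → ends 20; tail pad 4 to reach multiple of 8; total 24 bytes, alignment 8
width at 0 (size 4, align 2) → ends 4
depth at 4 (size 4, align 2) → ends 8
format at 8 (size 20, align 2) → ends 28
mip_level at 28 (size 36, align 2) → ends 64
stride at 64 (size 24, align 2) → ends 88
within Msg: offset at 8
64 + 8 = 72

72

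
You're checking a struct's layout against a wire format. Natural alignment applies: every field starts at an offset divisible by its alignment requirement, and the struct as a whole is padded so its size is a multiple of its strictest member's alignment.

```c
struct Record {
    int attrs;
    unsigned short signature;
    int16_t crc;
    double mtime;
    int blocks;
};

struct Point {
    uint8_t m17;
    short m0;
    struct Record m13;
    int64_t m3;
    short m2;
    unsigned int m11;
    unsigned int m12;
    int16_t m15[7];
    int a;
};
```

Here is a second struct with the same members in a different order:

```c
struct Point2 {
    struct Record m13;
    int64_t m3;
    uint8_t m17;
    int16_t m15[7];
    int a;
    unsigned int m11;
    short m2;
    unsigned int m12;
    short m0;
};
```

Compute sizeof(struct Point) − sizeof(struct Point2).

0

Record: attrs at 0 (size 4, align 4) → ends 4; signature at 4 (size 2, align 2) → ends 6; crc at 6 (size 2, align 2) → ends 8; mtime at 8 (size 8, align 8) → ends 16; blocks at 16 (size 4, align 4) → ends 20; tail pad 4 to reach multiple of 8; total 24 bytes, alignment 8
m17 at 0 (size 1, align 1) → ends 1
pad 1 to align 2 for m0
m0 at 2 (size 2, align 2) → ends 4
pad 4 to align 8 for m13
m13 at 8 (size 24, align 8) → ends 32
m3 at 32 (size 8, align 8) → ends 40
m2 at 40 (size 2, align 2) → ends 42
pad 2 to align 4 for m11
m11 at 44 (size 4, align 4) → ends 48
m12 at 48 (size 4, align 4) → ends 52
m15 at 52 (size 14, align 2) → ends 66
pad 2 to align 4 for a
a at 68 (size 4, align 4) → ends 72
total 72 bytes, alignment 8
— Point2 —
m13 at 0 (size 24, align 8) → ends 24
m3 at 24 (size 8, align 8) → ends 32
m17 at 32 (size 1, align 1) → ends 33
pad 1 to align 2 for m15
m15 at 34 (size 14, align 2) → ends 48
a at 48 (size 4, align 4) → ends 52
m11 at 52 (size 4, align 4) → ends 56
m2 at 56 (size 2, align 2) → ends 58
pad 2 to align 4 for m12
m12 at 60 (size 4, align 4) → ends 64
m0 at 64 (size 2, align 2) → ends 66
tail pad 6 to reach multiple of 8
total 72 bytes, alignment 8
72 − 72 = 0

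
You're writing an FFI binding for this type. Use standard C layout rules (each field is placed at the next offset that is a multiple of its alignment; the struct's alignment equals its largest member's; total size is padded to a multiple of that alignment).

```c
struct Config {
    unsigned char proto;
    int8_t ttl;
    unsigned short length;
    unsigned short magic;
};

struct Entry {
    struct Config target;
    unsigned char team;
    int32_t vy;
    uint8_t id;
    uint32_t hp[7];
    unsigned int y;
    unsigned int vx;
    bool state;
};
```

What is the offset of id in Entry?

Config: proto at 0 (size 1, align 1) → ends 1; ttl at 1 (size 1, align 1) → ends 2; length at 2 (size 2, align 2) → ends 4; magic at 4 (size 2, align 2) → ends 6; total 6 bytes, alignment 2
target at 0 (size 6, align 2) → ends 6
team at 6 (size 1, align 1) → ends 7
pad 1 to align 4 for vy
vy at 8 (size 4, align 4) → ends 12
id at 12 (size 1, align 1) → ends 13

12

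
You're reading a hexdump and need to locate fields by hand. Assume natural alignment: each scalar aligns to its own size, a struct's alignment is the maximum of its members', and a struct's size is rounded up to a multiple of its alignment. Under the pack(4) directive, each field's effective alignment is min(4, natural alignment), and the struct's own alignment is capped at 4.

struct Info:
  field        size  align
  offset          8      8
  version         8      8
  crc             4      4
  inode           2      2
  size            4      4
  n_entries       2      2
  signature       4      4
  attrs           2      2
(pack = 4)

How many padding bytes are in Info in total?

6

offset at 0 (size 8, align 4) → ends 8
version at 8 (size 8, align 4) → ends 16
crc at 16 (size 4, align 4) → ends 20
inode at 20 (size 2, align 2) → ends 22
pad 2 to align 4 for size
size at 24 (size 4, align 4) → ends 28
n_entries at 28 (size 2, align 2) → ends 30
pad 2 to align 4 for signature
signature at 32 (size 4, align 4) → ends 36
attrs at 36 (size 2, align 2) → ends 38
tail pad 2 to reach multiple of 4
total 40 bytes, alignment 4
data bytes 34, size 40 → padding 6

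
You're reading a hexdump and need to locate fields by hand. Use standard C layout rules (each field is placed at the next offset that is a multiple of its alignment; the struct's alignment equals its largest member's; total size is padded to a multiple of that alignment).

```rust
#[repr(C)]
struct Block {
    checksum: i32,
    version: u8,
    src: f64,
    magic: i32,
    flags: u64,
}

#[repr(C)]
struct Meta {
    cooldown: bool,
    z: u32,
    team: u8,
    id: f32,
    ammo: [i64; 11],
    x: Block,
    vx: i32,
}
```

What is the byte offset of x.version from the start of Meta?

Block: @0: checksum [4B, align 4] → 4; @4: version [1B, align 1] → 5; +3 pad (align 8); @8: src [8B, align 8] → 16; @16: magic [4B, align 4] → 20; +4 pad (align 8); @24: flags [8B, align 8] → 32; size 32, align 8
@0: cooldown [1B, align 1] → 1
+3 pad (align 4)
@4: z [4B, align 4] → 8
@8: team [1B, align 1] → 9
+3 pad (align 4)
@12: id [4B, align 4] → 16
@16: ammo [88B, align 8] → 104
@104: x [32B, align 8] → 136
within Block: version at 4
104 + 4 = 108

108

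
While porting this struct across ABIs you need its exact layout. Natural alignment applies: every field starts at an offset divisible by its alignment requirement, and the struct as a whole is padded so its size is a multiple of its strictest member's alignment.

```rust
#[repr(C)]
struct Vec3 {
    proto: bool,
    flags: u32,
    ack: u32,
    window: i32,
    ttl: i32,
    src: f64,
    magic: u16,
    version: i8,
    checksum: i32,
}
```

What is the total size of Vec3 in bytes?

40

proto at 0 (size 1, align 1) → ends 1
pad 3 to align 4 for flags
flags at 4 (size 4, align 4) → ends 8
ack at 8 (size 4, align 4) → ends 12
window at 12 (size 4, align 4) → ends 16
ttl at 16 (size 4, align 4) → ends 20
pad 4 to align 8 for src
src at 24 (size 8, align 8) → ends 32
magic at 32 (size 2, align 2) → ends 34
version at 34 (size 1, align 1) → ends 35
pad 1 to align 4 for checksum
checksum at 36 (size 4, align 4) → ends 40
total 40 bytes, alignment 8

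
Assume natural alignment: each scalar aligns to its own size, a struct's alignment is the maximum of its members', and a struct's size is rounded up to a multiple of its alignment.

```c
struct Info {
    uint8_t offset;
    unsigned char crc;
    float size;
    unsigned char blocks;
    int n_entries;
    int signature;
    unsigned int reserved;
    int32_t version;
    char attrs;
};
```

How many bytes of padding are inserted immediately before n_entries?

offset at 0 (size 1, align 1) → ends 1
crc at 1 (size 1, align 1) → ends 2
pad 2 to align 4 for size
size at 4 (size 4, align 4) → ends 8
blocks at 8 (size 1, align 1) → ends 9
pad 3 to align 4 for n_entries
n_entries at 12 (size 4, align 4) → ends 16

3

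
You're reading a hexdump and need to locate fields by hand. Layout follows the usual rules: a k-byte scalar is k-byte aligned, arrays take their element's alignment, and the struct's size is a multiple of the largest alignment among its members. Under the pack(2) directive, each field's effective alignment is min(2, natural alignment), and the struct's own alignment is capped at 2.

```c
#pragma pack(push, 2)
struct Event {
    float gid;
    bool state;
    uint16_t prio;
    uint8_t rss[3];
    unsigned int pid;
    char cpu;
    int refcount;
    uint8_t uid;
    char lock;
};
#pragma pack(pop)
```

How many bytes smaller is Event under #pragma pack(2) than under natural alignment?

natural layout:
  0..4  gid  (4B, 4-aligned)
  4..5  state  (1B, 1-aligned)
  5..6  -- padding (1B)
  6..8  prio  (2B, 2-aligned)
  8..11  rss  (3B, 1-aligned)
  11..12  -- padding (1B)
  12..16  pid  (4B, 4-aligned)
  16..17  cpu  (1B, 1-aligned)
  17..20  -- padding (3B)
  20..24  refcount  (4B, 4-aligned)
  24..25  uid  (1B, 1-aligned)
  25..26  lock  (1B, 1-aligned)
  26..28  -- tail padding (2B)
  sizeof = 28, alignof = 4
packed(2) layout:
  0..4  gid  (4B, 2-aligned)
  4..5  state  (1B, 1-aligned)
  5..6  -- padding (1B)
  6..8  prio  (2B, 2-aligned)
  8..11  rss  (3B, 1-aligned)
  11..12  -- padding (1B)
  12..16  pid  (4B, 2-aligned)
  16..17  cpu  (1B, 1-aligned)
  17..18  -- padding (1B)
  18..22  refcount  (4B, 2-aligned)
  22..23  uid  (1B, 1-aligned)
  23..24  lock  (1B, 1-aligned)
  sizeof = 24, alignof = 2
28 − 24 = 4

4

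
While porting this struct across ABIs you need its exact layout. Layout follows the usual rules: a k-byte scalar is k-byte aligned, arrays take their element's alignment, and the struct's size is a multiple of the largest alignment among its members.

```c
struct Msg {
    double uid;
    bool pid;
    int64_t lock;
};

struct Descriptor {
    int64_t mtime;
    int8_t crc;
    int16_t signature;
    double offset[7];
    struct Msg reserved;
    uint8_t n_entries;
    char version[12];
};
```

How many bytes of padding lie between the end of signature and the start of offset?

4

Msg: 0..8  uid  (8B, 8-aligned); 8..9  pid  (1B, 1-aligned); 9..16  -- padding (7B); 16..24  lock  (8B, 8-aligned); sizeof = 24, alignof = 8
0..8  mtime  (8B, 8-aligned)
8..9  crc  (1B, 1-aligned)
9..10  -- padding (1B)
10..12  signature  (2B, 2-aligned)
12..16  -- padding (4B)
16..72  offset  (56B, 8-aligned)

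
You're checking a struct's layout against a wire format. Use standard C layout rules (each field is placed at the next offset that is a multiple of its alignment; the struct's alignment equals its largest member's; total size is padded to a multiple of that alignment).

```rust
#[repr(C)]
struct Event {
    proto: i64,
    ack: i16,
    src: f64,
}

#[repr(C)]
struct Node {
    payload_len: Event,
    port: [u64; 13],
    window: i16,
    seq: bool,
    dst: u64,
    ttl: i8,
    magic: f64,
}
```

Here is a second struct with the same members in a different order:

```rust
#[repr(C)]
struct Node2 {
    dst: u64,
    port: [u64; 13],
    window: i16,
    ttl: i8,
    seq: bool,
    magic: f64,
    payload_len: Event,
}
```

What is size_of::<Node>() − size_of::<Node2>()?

8

Event: proto at 0 (size 8, align 8) → ends 8; ack at 8 (size 2, align 2) → ends 10; pad 6 to align 8 for src; src at 16 (size 8, align 8) → ends 24; total 24 bytes, alignment 8
payload_len at 0 (size 24, align 8) → ends 24
port at 24 (size 104, align 8) → ends 128
window at 128 (size 2, align 2) → ends 130
seq at 130 (size 1, align 1) → ends 131
pad 5 to align 8 for dst
dst at 136 (size 8, align 8) → ends 144
ttl at 144 (size 1, align 1) → ends 145
pad 7 to align 8 for magic
magic at 152 (size 8, align 8) → ends 160
total 160 bytes, alignment 8
— Node2 —
dst at 0 (size 8, align 8) → ends 8
port at 8 (size 104, align 8) → ends 112
window at 112 (size 2, align 2) → ends 114
ttl at 114 (size 1, align 1) → ends 115
seq at 115 (size 1, align 1) → ends 116
pad 4 to align 8 for magic
magic at 120 (size 8, align 8) → ends 128
payload_len at 128 (size 24, align 8) → ends 152
total 152 bytes, alignment 8
160 − 152 = 8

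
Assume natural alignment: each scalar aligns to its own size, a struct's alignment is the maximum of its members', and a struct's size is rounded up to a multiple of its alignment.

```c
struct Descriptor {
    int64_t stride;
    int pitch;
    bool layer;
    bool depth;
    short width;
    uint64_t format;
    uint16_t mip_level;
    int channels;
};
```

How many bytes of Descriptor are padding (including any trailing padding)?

stride at 0 (size 8, align 8) → ends 8
pitch at 8 (size 4, align 4) → ends 12
layer at 12 (size 1, align 1) → ends 13
depth at 13 (size 1, align 1) → ends 14
width at 14 (size 2, align 2) → ends 16
format at 16 (size 8, align 8) → ends 24
mip_level at 24 (size 2, align 2) → ends 26
pad 2 to align 4 for channels
channels at 28 (size 4, align 4) → ends 32
total 32 bytes, alignment 8
data bytes 30, size 32 → padding 2

2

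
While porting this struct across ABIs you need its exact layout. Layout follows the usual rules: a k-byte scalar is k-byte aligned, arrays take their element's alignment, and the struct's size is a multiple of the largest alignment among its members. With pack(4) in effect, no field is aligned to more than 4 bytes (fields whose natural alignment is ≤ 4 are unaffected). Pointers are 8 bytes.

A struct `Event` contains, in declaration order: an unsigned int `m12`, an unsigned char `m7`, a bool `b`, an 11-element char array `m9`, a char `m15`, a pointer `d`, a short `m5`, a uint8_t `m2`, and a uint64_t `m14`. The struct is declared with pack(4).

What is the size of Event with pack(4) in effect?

@0: m12 [4B, align 4] → 4
@4: m7 [1B, align 1] → 5
@5: b [1B, align 1] → 6
@6: m9 [11B, align 1] → 17
@17: m15 [1B, align 1] → 18
+2 pad (align 4)
@20: d [8B, align 4] → 28
@28: m5 [2B, align 2] → 30
@30: m2 [1B, align 1] → 31
+1 pad (align 4)
@32: m14 [8B, align 4] → 40
size 40, align 4

40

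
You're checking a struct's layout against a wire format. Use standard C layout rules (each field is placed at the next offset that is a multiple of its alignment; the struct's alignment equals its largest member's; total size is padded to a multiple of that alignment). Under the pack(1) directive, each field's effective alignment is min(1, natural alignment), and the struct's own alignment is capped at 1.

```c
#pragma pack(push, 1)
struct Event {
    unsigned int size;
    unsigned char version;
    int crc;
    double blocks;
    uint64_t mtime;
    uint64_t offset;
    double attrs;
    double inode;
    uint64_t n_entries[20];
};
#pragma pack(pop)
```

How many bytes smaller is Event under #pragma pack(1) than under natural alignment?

7

natural layout:
  @0: size [4B, align 4] → 4
  @4: version [1B, align 1] → 5
  +3 pad (align 4)
  @8: crc [4B, align 4] → 12
  +4 pad (align 8)
  @16: blocks [8B, align 8] → 24
  @24: mtime [8B, align 8] → 32
  @32: offset [8B, align 8] → 40
  @40: attrs [8B, align 8] → 48
  @48: inode [8B, align 8] → 56
  @56: n_entries [160B, align 8] → 216
  size 216, align 8
packed(1) layout:
  @0: size [4B, align 1] → 4
  @4: version [1B, align 1] → 5
  @5: crc [4B, align 1] → 9
  @9: blocks [8B, align 1] → 17
  @17: mtime [8B, align 1] → 25
  @25: offset [8B, align 1] → 33
  @33: attrs [8B, align 1] → 41
  @41: inode [8B, align 1] → 49
  @49: n_entries [160B, align 1] → 209
  size 209, align 1
216 − 209 = 7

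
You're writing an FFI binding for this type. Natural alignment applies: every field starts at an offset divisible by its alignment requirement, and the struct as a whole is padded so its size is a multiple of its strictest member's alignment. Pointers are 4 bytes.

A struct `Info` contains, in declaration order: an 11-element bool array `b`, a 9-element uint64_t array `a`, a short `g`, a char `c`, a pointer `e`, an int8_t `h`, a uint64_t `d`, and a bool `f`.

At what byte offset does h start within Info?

96

@0: b [11B, align 1] → 11
+5 pad (align 8)
@16: a [72B, align 8] → 88
@88: g [2B, align 2] → 90
@90: c [1B, align 1] → 91
+1 pad (align 4)
@92: e [4B, align 4] → 96
@96: h [1B, align 1] → 97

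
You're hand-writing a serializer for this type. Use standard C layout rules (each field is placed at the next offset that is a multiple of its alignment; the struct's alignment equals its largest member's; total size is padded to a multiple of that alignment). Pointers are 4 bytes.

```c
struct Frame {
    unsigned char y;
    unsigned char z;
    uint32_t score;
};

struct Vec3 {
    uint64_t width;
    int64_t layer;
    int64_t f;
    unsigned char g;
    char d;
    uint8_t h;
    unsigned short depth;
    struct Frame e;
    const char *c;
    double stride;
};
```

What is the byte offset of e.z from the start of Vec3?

33

Frame: 0..1  y  (1B, 1-aligned); 1..2  z  (1B, 1-aligned); 2..4  -- padding (2B); 4..8  score  (4B, 4-aligned); sizeof = 8, alignof = 4
0..8  width  (8B, 8-aligned)
8..16  layer  (8B, 8-aligned)
16..24  f  (8B, 8-aligned)
24..25  g  (1B, 1-aligned)
25..26  d  (1B, 1-aligned)
26..27  h  (1B, 1-aligned)
27..28  -- padding (1B)
28..30  depth  (2B, 2-aligned)
30..32  -- padding (2B)
32..40  e  (8B, 4-aligned)
within Frame: z at 1
32 + 1 = 33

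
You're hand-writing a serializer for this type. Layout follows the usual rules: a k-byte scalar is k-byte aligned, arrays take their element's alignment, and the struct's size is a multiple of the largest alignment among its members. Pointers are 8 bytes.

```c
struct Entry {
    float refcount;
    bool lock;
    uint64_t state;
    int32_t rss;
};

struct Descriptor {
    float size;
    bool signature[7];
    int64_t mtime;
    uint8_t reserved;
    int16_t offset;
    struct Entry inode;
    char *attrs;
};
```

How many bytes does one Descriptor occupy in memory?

64

Entry: 0..4  refcount  (4B, 4-aligned); 4..5  lock  (1B, 1-aligned); 5..8  -- padding (3B); 8..16  state  (8B, 8-aligned); 16..20  rss  (4B, 4-aligned); 20..24  -- tail padding (4B); sizeof = 24, alignof = 8
0..4  size  (4B, 4-aligned)
4..11  signature  (7B, 1-aligned)
11..16  -- padding (5B)
16..24  mtime  (8B, 8-aligned)
24..25  reserved  (1B, 1-aligned)
25..26  -- padding (1B)
26..28  offset  (2B, 2-aligned)
28..32  -- padding (4B)
32..56  inode  (24B, 8-aligned)
56..64  attrs  (8B, 8-aligned)
sizeof = 64, alignof = 8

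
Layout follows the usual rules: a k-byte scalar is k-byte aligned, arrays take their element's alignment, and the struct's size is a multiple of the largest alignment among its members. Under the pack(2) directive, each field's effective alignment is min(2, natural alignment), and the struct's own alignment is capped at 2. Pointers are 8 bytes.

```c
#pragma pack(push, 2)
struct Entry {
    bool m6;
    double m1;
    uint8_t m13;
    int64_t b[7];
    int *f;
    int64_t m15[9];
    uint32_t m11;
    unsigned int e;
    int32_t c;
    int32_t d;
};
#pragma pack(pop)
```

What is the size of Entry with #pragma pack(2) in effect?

@0: m6 [1B, align 1] → 1
+1 pad (align 2)
@2: m1 [8B, align 2] → 10
@10: m13 [1B, align 1] → 11
+1 pad (align 2)
@12: b [56B, align 2] → 68
@68: f [8B, align 2] → 76
@76: m15 [72B, align 2] → 148
@148: m11 [4B, align 2] → 152
@152: e [4B, align 2] → 156
@156: c [4B, align 2] → 160
@160: d [4B, align 2] → 164
size 164, align 2

164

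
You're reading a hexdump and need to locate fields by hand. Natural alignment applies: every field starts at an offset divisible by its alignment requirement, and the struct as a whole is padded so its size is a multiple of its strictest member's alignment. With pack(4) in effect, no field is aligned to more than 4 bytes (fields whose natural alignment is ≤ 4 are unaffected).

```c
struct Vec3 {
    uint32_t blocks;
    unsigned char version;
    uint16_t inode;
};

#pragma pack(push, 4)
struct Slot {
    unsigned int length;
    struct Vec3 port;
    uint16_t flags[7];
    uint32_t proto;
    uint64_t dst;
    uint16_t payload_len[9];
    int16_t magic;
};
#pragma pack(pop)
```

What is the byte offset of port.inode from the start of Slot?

Vec3: @0: blocks [4B, align 4] → 4; @4: version [1B, align 1] → 5; +1 pad (align 2); @6: inode [2B, align 2] → 8; size 8, align 4
@0: length [4B, align 4] → 4
@4: port [8B, align 4] → 12
within Vec3: inode at 6
4 + 6 = 10

10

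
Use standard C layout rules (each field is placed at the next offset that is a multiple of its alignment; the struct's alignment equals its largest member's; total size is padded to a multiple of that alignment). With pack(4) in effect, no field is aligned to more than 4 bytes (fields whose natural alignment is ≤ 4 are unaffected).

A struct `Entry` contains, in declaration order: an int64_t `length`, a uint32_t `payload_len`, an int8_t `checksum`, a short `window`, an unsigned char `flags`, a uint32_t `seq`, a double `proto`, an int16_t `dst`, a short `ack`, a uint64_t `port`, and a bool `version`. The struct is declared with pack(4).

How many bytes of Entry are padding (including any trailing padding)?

7

0..8  length  (8B, 4-aligned)
8..12  payload_len  (4B, 4-aligned)
12..13  checksum  (1B, 1-aligned)
13..14  -- padding (1B)
14..16  window  (2B, 2-aligned)
16..17  flags  (1B, 1-aligned)
17..20  -- padding (3B)
20..24  seq  (4B, 4-aligned)
24..32  proto  (8B, 4-aligned)
32..34  dst  (2B, 2-aligned)
34..36  ack  (2B, 2-aligned)
36..44  port  (8B, 4-aligned)
44..45  version  (1B, 1-aligned)
45..48  -- tail padding (3B)
sizeof = 48, alignof = 4
data bytes 41, size 48 → padding 7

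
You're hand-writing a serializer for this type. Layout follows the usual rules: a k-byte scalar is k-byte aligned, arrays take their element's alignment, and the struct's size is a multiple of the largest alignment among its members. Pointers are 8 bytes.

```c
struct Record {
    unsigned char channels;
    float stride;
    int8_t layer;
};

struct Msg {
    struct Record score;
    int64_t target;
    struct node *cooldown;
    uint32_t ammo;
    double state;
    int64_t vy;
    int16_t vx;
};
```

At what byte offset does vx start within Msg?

56

Record: channels at 0 (size 1, align 1) → ends 1; pad 3 to align 4 for stride; stride at 4 (size 4, align 4) → ends 8; layer at 8 (size 1, align 1) → ends 9; tail pad 3 to reach multiple of 4; total 12 bytes, alignment 4
score at 0 (size 12, align 4) → ends 12
pad 4 to align 8 for target
target at 16 (size 8, align 8) → ends 24
cooldown at 24 (size 8, align 8) → ends 32
ammo at 32 (size 4, align 4) → ends 36
pad 4 to align 8 for state
state at 40 (size 8, align 8) → ends 48
vy at 48 (size 8, align 8) → ends 56
vx at 56 (size 2, align 2) → ends 58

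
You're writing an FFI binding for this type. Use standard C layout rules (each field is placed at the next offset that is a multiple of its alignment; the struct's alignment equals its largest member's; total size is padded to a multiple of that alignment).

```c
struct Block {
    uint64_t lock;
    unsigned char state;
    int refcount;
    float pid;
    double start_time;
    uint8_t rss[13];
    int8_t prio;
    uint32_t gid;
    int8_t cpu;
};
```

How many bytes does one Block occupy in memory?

56 bytes

lock at 0 (size 8, align 8) → ends 8
state at 8 (size 1, align 1) → ends 9
pad 3 to align 4 for refcount
refcount at 12 (size 4, align 4) → ends 16
pid at 16 (size 4, align 4) → ends 20
pad 4 to align 8 for start_time
start_time at 24 (size 8, align 8) → ends 32
rss at 32 (size 13, align 1) → ends 45
prio at 45 (size 1, align 1) → ends 46
pad 2 to align 4 for gid
gid at 48 (size 4, align 4) → ends 52
cpu at 52 (size 1, align 1) → ends 53
tail pad 3 to reach multiple of 8
total 56 bytes, alignment 8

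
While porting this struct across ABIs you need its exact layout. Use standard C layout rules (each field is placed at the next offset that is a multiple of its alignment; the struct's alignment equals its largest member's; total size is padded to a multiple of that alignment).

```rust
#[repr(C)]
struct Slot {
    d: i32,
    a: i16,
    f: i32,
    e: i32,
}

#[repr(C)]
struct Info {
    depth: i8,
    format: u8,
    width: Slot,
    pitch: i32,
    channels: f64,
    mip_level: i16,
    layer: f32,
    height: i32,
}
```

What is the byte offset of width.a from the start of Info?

Slot: 0..4  d  (4B, 4-aligned); 4..6  a  (2B, 2-aligned); 6..8  -- padding (2B); 8..12  f  (4B, 4-aligned); 12..16  e  (4B, 4-aligned); sizeof = 16, alignof = 4
0..1  depth  (1B, 1-aligned)
1..2  format  (1B, 1-aligned)
2..4  -- padding (2B)
4..20  width  (16B, 4-aligned)
within Slot: a at 4
4 + 4 = 8

8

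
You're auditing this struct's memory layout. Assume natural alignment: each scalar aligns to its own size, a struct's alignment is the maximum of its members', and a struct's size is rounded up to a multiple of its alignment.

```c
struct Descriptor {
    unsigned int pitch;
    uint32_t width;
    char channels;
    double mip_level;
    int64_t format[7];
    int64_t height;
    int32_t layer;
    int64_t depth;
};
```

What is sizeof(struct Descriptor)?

0..4  pitch  (4B, 4-aligned)
4..8  width  (4B, 4-aligned)
8..9  channels  (1B, 1-aligned)
9..16  -- padding (7B)
16..24  mip_level  (8B, 8-aligned)
24..80  format  (56B, 8-aligned)
80..88  height  (8B, 8-aligned)
88..92  layer  (4B, 4-aligned)
92..96  -- padding (4B)
96..104  depth  (8B, 8-aligned)
sizeof = 104, alignof = 8

104 bytes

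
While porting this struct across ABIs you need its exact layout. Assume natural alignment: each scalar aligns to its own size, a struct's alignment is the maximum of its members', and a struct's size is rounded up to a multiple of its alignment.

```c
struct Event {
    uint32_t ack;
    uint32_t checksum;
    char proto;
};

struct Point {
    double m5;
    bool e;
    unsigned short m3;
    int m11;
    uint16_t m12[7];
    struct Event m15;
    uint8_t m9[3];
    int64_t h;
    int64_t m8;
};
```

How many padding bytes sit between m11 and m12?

Event: @0: ack [4B, align 4] → 4; @4: checksum [4B, align 4] → 8; @8: proto [1B, align 1] → 9; +3 tail pad (align 4); size 12, align 4
@0: m5 [8B, align 8] → 8
@8: e [1B, align 1] → 9
+1 pad (align 2)
@10: m3 [2B, align 2] → 12
@12: m11 [4B, align 4] → 16
@16: m12 [14B, align 2] → 30

0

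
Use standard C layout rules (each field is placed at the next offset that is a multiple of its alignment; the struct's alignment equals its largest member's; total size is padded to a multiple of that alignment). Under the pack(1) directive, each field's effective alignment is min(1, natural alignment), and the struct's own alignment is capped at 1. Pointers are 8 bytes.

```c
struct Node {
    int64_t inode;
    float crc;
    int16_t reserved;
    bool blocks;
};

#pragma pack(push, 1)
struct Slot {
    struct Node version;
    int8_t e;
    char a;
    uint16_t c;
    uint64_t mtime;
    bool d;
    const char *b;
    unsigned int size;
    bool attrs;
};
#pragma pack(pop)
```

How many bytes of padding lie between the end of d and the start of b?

0

Node: 0..8  inode  (8B, 8-aligned); 8..12  crc  (4B, 4-aligned); 12..14  reserved  (2B, 2-aligned); 14..15  blocks  (1B, 1-aligned); 15..16  -- tail padding (1B); sizeof = 16, alignof = 8
0..16  version  (16B, 1-aligned)
16..17  e  (1B, 1-aligned)
17..18  a  (1B, 1-aligned)
18..20  c  (2B, 1-aligned)
20..28  mtime  (8B, 1-aligned)
28..29  d  (1B, 1-aligned)
29..37  b  (8B, 1-aligned)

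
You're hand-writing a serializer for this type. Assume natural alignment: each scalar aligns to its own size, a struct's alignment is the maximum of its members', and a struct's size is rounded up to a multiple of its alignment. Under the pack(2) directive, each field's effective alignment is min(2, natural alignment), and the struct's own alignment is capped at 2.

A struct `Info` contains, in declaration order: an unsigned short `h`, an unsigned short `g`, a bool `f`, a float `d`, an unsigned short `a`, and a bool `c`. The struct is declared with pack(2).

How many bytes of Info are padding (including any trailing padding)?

2

0..2  h  (2B, 2-aligned)
2..4  g  (2B, 2-aligned)
4..5  f  (1B, 1-aligned)
5..6  -- padding (1B)
6..10  d  (4B, 2-aligned)
10..12  a  (2B, 2-aligned)
12..13  c  (1B, 1-aligned)
13..14  -- tail padding (1B)
sizeof = 14, alignof = 2
data bytes 12, size 14 → padding 2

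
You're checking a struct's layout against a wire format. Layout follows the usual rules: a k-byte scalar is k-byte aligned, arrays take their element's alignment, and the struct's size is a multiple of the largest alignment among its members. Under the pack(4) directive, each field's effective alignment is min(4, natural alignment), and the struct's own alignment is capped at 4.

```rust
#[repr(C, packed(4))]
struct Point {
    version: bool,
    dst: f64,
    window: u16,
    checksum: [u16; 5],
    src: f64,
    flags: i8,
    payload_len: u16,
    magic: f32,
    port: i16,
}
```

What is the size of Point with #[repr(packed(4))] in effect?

version at 0 (size 1, align 1) → ends 1
pad 3 to align 4 for dst
dst at 4 (size 8, align 4) → ends 12
window at 12 (size 2, align 2) → ends 14
checksum at 14 (size 10, align 2) → ends 24
src at 24 (size 8, align 4) → ends 32
flags at 32 (size 1, align 1) → ends 33
pad 1 to align 2 for payload_len
payload_len at 34 (size 2, align 2) → ends 36
magic at 36 (size 4, align 4) → ends 40
port at 40 (size 2, align 2) → ends 42
tail pad 2 to reach multiple of 4
total 44 bytes, alignment 4

44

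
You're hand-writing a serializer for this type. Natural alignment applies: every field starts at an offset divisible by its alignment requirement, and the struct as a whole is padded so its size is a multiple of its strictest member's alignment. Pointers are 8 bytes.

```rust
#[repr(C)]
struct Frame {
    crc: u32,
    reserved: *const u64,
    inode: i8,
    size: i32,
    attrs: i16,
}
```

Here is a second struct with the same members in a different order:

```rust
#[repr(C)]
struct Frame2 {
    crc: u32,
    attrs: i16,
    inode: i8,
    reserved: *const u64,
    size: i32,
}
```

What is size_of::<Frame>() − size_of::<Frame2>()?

8

crc at 0 (size 4, align 4) → ends 4
pad 4 to align 8 for reserved
reserved at 8 (size 8, align 8) → ends 16
inode at 16 (size 1, align 1) → ends 17
pad 3 to align 4 for size
size at 20 (size 4, align 4) → ends 24
attrs at 24 (size 2, align 2) → ends 26
tail pad 6 to reach multiple of 8
total 32 bytes, alignment 8
— Frame2 —
crc at 0 (size 4, align 4) → ends 4
attrs at 4 (size 2, align 2) → ends 6
inode at 6 (size 1, align 1) → ends 7
pad 1 to align 8 for reserved
reserved at 8 (size 8, align 8) → ends 16
size at 16 (size 4, align 4) → ends 20
tail pad 4 to reach multiple of 8
total 24 bytes, alignment 8
32 − 24 = 8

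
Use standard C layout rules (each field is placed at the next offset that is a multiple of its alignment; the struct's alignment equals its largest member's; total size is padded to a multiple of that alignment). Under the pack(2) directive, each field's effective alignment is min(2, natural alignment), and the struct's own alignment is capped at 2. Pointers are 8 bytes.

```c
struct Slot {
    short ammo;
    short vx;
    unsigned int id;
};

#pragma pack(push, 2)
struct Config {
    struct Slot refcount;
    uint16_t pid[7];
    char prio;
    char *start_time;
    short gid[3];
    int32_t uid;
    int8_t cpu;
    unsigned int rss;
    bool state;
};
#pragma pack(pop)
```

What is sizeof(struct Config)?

Slot: ammo at 0 (size 2, align 2) → ends 2; vx at 2 (size 2, align 2) → ends 4; id at 4 (size 4, align 4) → ends 8; total 8 bytes, alignment 4
refcount at 0 (size 8, align 2) → ends 8
pid at 8 (size 14, align 2) → ends 22
prio at 22 (size 1, align 1) → ends 23
pad 1 to align 2 for start_time
start_time at 24 (size 8, align 2) → ends 32
gid at 32 (size 6, align 2) → ends 38
uid at 38 (size 4, align 2) → ends 42
cpu at 42 (size 1, align 1) → ends 43
pad 1 to align 2 for rss
rss at 44 (size 4, align 2) → ends 48
state at 48 (size 1, align 1) → ends 49
tail pad 1 to reach multiple of 2
total 50 bytes, alignment 2

50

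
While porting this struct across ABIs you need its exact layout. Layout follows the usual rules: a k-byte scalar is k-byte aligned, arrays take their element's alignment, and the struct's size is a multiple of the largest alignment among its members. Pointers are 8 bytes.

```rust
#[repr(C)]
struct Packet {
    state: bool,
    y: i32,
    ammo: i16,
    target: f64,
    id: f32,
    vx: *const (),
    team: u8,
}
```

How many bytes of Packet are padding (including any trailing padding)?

20

state at 0 (size 1, align 1) → ends 1
pad 3 to align 4 for y
y at 4 (size 4, align 4) → ends 8
ammo at 8 (size 2, align 2) → ends 10
pad 6 to align 8 for target
target at 16 (size 8, align 8) → ends 24
id at 24 (size 4, align 4) → ends 28
pad 4 to align 8 for vx
vx at 32 (size 8, align 8) → ends 40
team at 40 (size 1, align 1) → ends 41
tail pad 7 to reach multiple of 8
total 48 bytes, alignment 8
data bytes 28, size 48 → padding 20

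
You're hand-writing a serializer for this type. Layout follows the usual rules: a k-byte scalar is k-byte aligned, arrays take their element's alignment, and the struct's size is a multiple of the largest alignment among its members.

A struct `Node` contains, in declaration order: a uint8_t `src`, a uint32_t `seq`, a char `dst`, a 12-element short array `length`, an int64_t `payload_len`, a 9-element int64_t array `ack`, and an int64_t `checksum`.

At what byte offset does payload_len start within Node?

40

src at 0 (size 1, align 1) → ends 1
pad 3 to align 4 for seq
seq at 4 (size 4, align 4) → ends 8
dst at 8 (size 1, align 1) → ends 9
pad 1 to align 2 for length
length at 10 (size 24, align 2) → ends 34
pad 6 to align 8 for payload_len
payload_len at 40 (size 8, align 8) → ends 48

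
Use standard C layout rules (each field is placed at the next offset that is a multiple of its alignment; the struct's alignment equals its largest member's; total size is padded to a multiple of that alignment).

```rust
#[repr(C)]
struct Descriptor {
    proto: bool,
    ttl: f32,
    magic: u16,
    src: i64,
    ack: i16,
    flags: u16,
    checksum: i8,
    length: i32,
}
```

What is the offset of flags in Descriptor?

@0: proto [1B, align 1] → 1
+3 pad (align 4)
@4: ttl [4B, align 4] → 8
@8: magic [2B, align 2] → 10
+6 pad (align 8)
@16: src [8B, align 8] → 24
@24: ack [2B, align 2] → 26
@26: flags [2B, align 2] → 28

26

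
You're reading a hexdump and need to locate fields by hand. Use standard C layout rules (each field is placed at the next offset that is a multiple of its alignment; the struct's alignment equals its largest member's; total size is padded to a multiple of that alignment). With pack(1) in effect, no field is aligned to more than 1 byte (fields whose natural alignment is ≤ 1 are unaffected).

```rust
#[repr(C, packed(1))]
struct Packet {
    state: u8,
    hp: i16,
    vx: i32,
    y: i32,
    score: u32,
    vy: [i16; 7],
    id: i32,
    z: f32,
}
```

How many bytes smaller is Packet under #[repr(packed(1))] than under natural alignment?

natural layout:
  state at 0 (size 1, align 1) → ends 1
  pad 1 to align 2 for hp
  hp at 2 (size 2, align 2) → ends 4
  vx at 4 (size 4, align 4) → ends 8
  y at 8 (size 4, align 4) → ends 12
  score at 12 (size 4, align 4) → ends 16
  vy at 16 (size 14, align 2) → ends 30
  pad 2 to align 4 for id
  id at 32 (size 4, align 4) → ends 36
  z at 36 (size 4, align 4) → ends 40
  total 40 bytes, alignment 4
packed(1) layout:
  state at 0 (size 1, align 1) → ends 1
  hp at 1 (size 2, align 1) → ends 3
  vx at 3 (size 4, align 1) → ends 7
  y at 7 (size 4, align 1) → ends 11
  score at 11 (size 4, align 1) → ends 15
  vy at 15 (size 14, align 1) → ends 29
  id at 29 (size 4, align 1) → ends 33
  z at 33 (size 4, align 1) → ends 37
  total 37 bytes, alignment 1
40 − 37 = 3

3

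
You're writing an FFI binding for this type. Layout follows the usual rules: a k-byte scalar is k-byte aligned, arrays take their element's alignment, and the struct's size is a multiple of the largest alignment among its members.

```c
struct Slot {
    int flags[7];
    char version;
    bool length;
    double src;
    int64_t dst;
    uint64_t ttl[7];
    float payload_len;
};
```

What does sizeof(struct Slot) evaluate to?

112 bytes

0..28  flags  (28B, 4-aligned)
28..29  version  (1B, 1-aligned)
29..30  length  (1B, 1-aligned)
30..32  -- padding (2B)
32..40  src  (8B, 8-aligned)
40..48  dst  (8B, 8-aligned)
48..104  ttl  (56B, 8-aligned)
104..108  payload_len  (4B, 4-aligned)
108..112  -- tail padding (4B)
sizeof = 112, alignof = 8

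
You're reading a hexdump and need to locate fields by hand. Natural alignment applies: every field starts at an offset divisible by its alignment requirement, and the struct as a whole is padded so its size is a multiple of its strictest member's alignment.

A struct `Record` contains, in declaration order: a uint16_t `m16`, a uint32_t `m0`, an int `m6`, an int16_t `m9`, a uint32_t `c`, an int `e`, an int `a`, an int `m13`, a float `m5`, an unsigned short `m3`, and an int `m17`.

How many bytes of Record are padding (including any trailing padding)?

6

m16 at 0 (size 2, align 2) → ends 2
pad 2 to align 4 for m0
m0 at 4 (size 4, align 4) → ends 8
m6 at 8 (size 4, align 4) → ends 12
m9 at 12 (size 2, align 2) → ends 14
pad 2 to align 4 for c
c at 16 (size 4, align 4) → ends 20
e at 20 (size 4, align 4) → ends 24
a at 24 (size 4, align 4) → ends 28
m13 at 28 (size 4, align 4) → ends 32
m5 at 32 (size 4, align 4) → ends 36
m3 at 36 (size 2, align 2) → ends 38
pad 2 to align 4 for m17
m17 at 40 (size 4, align 4) → ends 44
total 44 bytes, alignment 4
data bytes 38, size 44 → padding 6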